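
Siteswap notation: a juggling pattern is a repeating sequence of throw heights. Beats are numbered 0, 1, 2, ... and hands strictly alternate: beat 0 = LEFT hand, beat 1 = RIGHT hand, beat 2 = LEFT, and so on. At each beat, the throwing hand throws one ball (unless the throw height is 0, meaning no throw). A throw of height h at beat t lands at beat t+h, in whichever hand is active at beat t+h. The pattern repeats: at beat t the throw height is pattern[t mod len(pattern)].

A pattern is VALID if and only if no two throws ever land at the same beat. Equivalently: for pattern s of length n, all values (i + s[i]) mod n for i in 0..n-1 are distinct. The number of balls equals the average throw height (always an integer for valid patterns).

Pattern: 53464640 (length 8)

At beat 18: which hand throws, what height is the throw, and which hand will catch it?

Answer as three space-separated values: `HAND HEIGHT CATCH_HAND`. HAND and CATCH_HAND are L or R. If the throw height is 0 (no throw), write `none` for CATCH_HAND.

Answer: L 4 L

Derivation:
Beat 18: 18 mod 2 = 0, so hand = L
Throw height = pattern[18 mod 8] = pattern[2] = 4
Lands at beat 18+4=22, 22 mod 2 = 0, so catch hand = L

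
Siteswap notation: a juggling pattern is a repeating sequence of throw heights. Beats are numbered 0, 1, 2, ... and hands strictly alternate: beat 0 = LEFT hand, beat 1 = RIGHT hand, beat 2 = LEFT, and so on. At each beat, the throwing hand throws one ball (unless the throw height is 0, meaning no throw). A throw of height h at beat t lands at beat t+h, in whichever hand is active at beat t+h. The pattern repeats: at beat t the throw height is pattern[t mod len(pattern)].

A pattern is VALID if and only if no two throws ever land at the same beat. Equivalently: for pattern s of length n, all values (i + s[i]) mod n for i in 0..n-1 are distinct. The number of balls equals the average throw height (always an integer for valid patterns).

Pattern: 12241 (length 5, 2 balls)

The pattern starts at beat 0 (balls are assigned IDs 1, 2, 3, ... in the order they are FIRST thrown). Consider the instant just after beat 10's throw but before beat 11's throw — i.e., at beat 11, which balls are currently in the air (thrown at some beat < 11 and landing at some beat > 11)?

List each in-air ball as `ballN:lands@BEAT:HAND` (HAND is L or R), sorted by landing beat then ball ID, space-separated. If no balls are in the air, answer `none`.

Answer: ball2:lands@12:L

Derivation:
Beat 0 (L): throw ball1 h=1 -> lands@1:R; in-air after throw: [b1@1:R]
Beat 1 (R): throw ball1 h=2 -> lands@3:R; in-air after throw: [b1@3:R]
Beat 2 (L): throw ball2 h=2 -> lands@4:L; in-air after throw: [b1@3:R b2@4:L]
Beat 3 (R): throw ball1 h=4 -> lands@7:R; in-air after throw: [b2@4:L b1@7:R]
Beat 4 (L): throw ball2 h=1 -> lands@5:R; in-air after throw: [b2@5:R b1@7:R]
Beat 5 (R): throw ball2 h=1 -> lands@6:L; in-air after throw: [b2@6:L b1@7:R]
Beat 6 (L): throw ball2 h=2 -> lands@8:L; in-air after throw: [b1@7:R b2@8:L]
Beat 7 (R): throw ball1 h=2 -> lands@9:R; in-air after throw: [b2@8:L b1@9:R]
Beat 8 (L): throw ball2 h=4 -> lands@12:L; in-air after throw: [b1@9:R b2@12:L]
Beat 9 (R): throw ball1 h=1 -> lands@10:L; in-air after throw: [b1@10:L b2@12:L]
Beat 10 (L): throw ball1 h=1 -> lands@11:R; in-air after throw: [b1@11:R b2@12:L]
Beat 11 (R): throw ball1 h=2 -> lands@13:R; in-air after throw: [b2@12:L b1@13:R]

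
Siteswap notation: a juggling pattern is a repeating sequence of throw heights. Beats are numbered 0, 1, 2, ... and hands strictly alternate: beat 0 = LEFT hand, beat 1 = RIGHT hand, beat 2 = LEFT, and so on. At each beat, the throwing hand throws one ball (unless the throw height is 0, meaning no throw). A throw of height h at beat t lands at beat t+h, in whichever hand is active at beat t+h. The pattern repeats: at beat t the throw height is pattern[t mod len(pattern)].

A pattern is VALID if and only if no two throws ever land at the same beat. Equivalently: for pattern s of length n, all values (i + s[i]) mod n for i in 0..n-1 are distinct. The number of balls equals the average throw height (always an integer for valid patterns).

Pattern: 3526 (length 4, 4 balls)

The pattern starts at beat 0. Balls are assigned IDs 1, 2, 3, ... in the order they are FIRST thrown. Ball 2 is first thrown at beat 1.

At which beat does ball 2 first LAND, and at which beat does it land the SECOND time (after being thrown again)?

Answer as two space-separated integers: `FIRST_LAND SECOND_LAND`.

Answer: 6 8

Derivation:
Beat 0 (L): throw ball1 h=3 -> lands@3:R; in-air after throw: [b1@3:R]
Beat 1 (R): throw ball2 h=5 -> lands@6:L; in-air after throw: [b1@3:R b2@6:L]
Beat 2 (L): throw ball3 h=2 -> lands@4:L; in-air after throw: [b1@3:R b3@4:L b2@6:L]
Beat 3 (R): throw ball1 h=6 -> lands@9:R; in-air after throw: [b3@4:L b2@6:L b1@9:R]
Beat 4 (L): throw ball3 h=3 -> lands@7:R; in-air after throw: [b2@6:L b3@7:R b1@9:R]
Beat 5 (R): throw ball4 h=5 -> lands@10:L; in-air after throw: [b2@6:L b3@7:R b1@9:R b4@10:L]
Beat 6 (L): throw ball2 h=2 -> lands@8:L; in-air after throw: [b3@7:R b2@8:L b1@9:R b4@10:L]
Beat 7 (R): throw ball3 h=6 -> lands@13:R; in-air after throw: [b2@8:L b1@9:R b4@10:L b3@13:R]
Beat 8 (L): throw ball2 h=3 -> lands@11:R; in-air after throw: [b1@9:R b4@10:L b2@11:R b3@13:R]
Ball 2: thrown@1 h=5 -> first land @6; rethrown@6 h=2 -> second land @8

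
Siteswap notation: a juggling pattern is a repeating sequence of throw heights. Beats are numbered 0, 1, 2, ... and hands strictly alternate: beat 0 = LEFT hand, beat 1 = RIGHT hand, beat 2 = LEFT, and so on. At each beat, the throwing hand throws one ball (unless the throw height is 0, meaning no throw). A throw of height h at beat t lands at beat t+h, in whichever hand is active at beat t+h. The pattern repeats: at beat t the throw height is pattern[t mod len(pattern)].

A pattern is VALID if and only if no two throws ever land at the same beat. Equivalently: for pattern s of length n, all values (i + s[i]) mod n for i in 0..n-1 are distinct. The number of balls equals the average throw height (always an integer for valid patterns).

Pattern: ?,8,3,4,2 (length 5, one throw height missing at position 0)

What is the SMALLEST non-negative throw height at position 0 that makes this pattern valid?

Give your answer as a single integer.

Answer: 3

Derivation:
i=0: s[i]=? (unknown)
i=1: (1 + 8) mod 5 = 4
i=2: (2 + 3) mod 5 = 0
i=3: (3 + 4) mod 5 = 2
i=4: (4 + 2) mod 5 = 1
Known residues: [0, 1, 2, 4]; need a permutation of 0..4, so missing residue r = 3
Need (0 + s) mod 5 = 3; smallest s = (3 - 0) mod 5 = 3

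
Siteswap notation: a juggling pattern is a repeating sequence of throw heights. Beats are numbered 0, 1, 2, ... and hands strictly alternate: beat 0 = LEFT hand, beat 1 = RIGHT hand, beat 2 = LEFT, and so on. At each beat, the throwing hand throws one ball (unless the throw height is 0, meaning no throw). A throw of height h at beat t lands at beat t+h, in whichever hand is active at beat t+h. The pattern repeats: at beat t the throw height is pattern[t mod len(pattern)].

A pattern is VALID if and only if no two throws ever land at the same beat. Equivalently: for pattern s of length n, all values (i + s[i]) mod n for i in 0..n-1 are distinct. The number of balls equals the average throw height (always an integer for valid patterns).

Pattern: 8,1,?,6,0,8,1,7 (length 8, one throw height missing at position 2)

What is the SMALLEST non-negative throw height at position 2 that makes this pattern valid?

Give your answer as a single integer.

Answer: 1

Derivation:
i=0: (0 + 8) mod 8 = 0
i=1: (1 + 1) mod 8 = 2
i=2: s[i]=? (unknown)
i=3: (3 + 6) mod 8 = 1
i=4: (4 + 0) mod 8 = 4
i=5: (5 + 8) mod 8 = 5
i=6: (6 + 1) mod 8 = 7
i=7: (7 + 7) mod 8 = 6
Known residues: [0, 1, 2, 4, 5, 6, 7]; need a permutation of 0..7, so missing residue r = 3
Need (2 + s) mod 8 = 3; smallest s = (3 - 2) mod 8 = 1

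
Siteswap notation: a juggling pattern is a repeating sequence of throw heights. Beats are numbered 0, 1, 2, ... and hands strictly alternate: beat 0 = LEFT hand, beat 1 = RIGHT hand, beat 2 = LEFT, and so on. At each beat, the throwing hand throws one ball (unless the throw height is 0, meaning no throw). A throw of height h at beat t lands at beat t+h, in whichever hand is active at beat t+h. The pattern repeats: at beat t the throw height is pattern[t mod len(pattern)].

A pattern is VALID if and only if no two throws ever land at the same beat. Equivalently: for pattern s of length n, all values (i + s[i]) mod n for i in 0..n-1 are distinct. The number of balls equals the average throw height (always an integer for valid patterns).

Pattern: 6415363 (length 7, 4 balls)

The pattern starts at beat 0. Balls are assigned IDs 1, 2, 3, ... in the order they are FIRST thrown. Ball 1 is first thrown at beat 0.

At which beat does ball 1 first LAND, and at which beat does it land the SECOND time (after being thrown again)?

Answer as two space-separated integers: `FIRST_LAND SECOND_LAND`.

Answer: 6 9

Derivation:
Beat 0 (L): throw ball1 h=6 -> lands@6:L; in-air after throw: [b1@6:L]
Beat 1 (R): throw ball2 h=4 -> lands@5:R; in-air after throw: [b2@5:R b1@6:L]
Beat 2 (L): throw ball3 h=1 -> lands@3:R; in-air after throw: [b3@3:R b2@5:R b1@6:L]
Beat 3 (R): throw ball3 h=5 -> lands@8:L; in-air after throw: [b2@5:R b1@6:L b3@8:L]
Beat 4 (L): throw ball4 h=3 -> lands@7:R; in-air after throw: [b2@5:R b1@6:L b4@7:R b3@8:L]
Beat 5 (R): throw ball2 h=6 -> lands@11:R; in-air after throw: [b1@6:L b4@7:R b3@8:L b2@11:R]
Beat 6 (L): throw ball1 h=3 -> lands@9:R; in-air after throw: [b4@7:R b3@8:L b1@9:R b2@11:R]
Beat 7 (R): throw ball4 h=6 -> lands@13:R; in-air after throw: [b3@8:L b1@9:R b2@11:R b4@13:R]
Beat 8 (L): throw ball3 h=4 -> lands@12:L; in-air after throw: [b1@9:R b2@11:R b3@12:L b4@13:R]
Beat 9 (R): throw ball1 h=1 -> lands@10:L; in-air after throw: [b1@10:L b2@11:R b3@12:L b4@13:R]
Ball 1: thrown@0 h=6 -> first land @6; rethrown@6 h=3 -> second land @9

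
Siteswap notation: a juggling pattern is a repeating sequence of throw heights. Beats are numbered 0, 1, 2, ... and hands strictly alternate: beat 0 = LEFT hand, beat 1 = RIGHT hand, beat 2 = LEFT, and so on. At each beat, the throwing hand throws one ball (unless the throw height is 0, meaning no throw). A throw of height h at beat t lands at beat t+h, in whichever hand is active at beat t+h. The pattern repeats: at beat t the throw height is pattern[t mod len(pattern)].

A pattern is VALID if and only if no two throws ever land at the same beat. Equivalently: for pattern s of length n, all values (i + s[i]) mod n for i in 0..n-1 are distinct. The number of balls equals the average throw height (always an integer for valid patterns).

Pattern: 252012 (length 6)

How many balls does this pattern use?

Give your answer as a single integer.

Pattern = [2, 5, 2, 0, 1, 2], length n = 6
  position 0: throw height = 2, running sum = 2
  position 1: throw height = 5, running sum = 7
  position 2: throw height = 2, running sum = 9
  position 3: throw height = 0, running sum = 9
  position 4: throw height = 1, running sum = 10
  position 5: throw height = 2, running sum = 12
Total sum = 12; balls = sum / n = 12 / 6 = 2

Answer: 2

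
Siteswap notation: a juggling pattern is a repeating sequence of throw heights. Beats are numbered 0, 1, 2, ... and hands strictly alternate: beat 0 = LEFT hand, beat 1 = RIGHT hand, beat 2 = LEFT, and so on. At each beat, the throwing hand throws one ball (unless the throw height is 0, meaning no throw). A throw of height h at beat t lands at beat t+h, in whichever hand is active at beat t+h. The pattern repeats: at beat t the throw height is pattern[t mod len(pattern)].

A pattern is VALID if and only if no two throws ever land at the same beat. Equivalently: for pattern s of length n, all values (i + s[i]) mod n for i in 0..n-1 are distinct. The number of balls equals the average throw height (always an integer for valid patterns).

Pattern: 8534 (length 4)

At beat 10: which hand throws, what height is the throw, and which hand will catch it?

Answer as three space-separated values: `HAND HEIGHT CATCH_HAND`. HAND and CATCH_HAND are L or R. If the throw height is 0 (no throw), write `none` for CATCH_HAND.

Answer: L 3 R

Derivation:
Beat 10: 10 mod 2 = 0, so hand = L
Throw height = pattern[10 mod 4] = pattern[2] = 3
Lands at beat 10+3=13, 13 mod 2 = 1, so catch hand = R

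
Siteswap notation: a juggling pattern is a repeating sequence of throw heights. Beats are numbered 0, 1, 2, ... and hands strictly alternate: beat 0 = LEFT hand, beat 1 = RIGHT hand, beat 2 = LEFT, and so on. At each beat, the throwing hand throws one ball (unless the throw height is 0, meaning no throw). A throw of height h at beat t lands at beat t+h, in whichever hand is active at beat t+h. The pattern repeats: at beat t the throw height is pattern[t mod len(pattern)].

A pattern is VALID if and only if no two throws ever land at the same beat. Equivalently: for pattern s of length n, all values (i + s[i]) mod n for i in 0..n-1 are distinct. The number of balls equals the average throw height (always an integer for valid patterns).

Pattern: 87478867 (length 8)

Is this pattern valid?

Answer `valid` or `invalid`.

Answer: invalid

Derivation:
i=0: (i + s[i]) mod n = (0 + 8) mod 8 = 0
i=1: (i + s[i]) mod n = (1 + 7) mod 8 = 0
i=2: (i + s[i]) mod n = (2 + 4) mod 8 = 6
i=3: (i + s[i]) mod n = (3 + 7) mod 8 = 2
i=4: (i + s[i]) mod n = (4 + 8) mod 8 = 4
i=5: (i + s[i]) mod n = (5 + 8) mod 8 = 5
i=6: (i + s[i]) mod n = (6 + 6) mod 8 = 4
i=7: (i + s[i]) mod n = (7 + 7) mod 8 = 6
Residues: [0, 0, 6, 2, 4, 5, 4, 6], distinct: False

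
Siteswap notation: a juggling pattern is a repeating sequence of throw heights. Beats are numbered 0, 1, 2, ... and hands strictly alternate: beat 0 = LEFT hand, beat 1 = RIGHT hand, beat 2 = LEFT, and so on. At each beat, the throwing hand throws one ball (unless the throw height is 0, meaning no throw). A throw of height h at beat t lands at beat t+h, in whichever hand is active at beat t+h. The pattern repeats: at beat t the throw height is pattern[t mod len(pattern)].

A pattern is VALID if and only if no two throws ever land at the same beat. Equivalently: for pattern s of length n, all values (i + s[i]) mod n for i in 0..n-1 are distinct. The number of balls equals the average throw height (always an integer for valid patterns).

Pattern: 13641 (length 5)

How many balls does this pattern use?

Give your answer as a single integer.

Answer: 3

Derivation:
Pattern = [1, 3, 6, 4, 1], length n = 5
  position 0: throw height = 1, running sum = 1
  position 1: throw height = 3, running sum = 4
  position 2: throw height = 6, running sum = 10
  position 3: throw height = 4, running sum = 14
  position 4: throw height = 1, running sum = 15
Total sum = 15; balls = sum / n = 15 / 5 = 3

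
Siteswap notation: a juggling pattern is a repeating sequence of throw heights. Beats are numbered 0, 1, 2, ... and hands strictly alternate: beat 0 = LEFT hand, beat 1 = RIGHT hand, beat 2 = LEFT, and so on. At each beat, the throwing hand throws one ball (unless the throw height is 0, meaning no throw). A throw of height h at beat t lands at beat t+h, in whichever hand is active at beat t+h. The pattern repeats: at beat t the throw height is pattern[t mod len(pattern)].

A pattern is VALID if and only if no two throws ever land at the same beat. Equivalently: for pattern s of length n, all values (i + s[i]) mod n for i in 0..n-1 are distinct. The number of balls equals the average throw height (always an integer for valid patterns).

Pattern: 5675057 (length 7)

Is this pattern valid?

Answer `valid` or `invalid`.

Answer: valid

Derivation:
i=0: (i + s[i]) mod n = (0 + 5) mod 7 = 5
i=1: (i + s[i]) mod n = (1 + 6) mod 7 = 0
i=2: (i + s[i]) mod n = (2 + 7) mod 7 = 2
i=3: (i + s[i]) mod n = (3 + 5) mod 7 = 1
i=4: (i + s[i]) mod n = (4 + 0) mod 7 = 4
i=5: (i + s[i]) mod n = (5 + 5) mod 7 = 3
i=6: (i + s[i]) mod n = (6 + 7) mod 7 = 6
Residues: [5, 0, 2, 1, 4, 3, 6], distinct: True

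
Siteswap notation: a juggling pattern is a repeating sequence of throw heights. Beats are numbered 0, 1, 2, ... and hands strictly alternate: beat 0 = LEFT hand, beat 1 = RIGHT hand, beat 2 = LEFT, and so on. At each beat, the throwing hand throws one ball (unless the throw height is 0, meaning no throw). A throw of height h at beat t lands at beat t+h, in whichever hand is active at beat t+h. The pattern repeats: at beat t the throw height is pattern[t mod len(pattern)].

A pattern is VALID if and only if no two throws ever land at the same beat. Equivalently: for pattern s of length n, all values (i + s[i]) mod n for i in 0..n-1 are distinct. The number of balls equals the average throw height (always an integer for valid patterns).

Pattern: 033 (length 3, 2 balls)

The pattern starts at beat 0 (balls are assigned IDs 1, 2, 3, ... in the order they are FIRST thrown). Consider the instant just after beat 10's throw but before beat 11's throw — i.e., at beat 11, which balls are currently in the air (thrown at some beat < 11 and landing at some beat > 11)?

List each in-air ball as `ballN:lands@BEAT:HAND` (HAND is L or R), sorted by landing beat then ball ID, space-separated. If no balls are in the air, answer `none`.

Answer: ball1:lands@13:R

Derivation:
Beat 1 (R): throw ball1 h=3 -> lands@4:L; in-air after throw: [b1@4:L]
Beat 2 (L): throw ball2 h=3 -> lands@5:R; in-air after throw: [b1@4:L b2@5:R]
Beat 4 (L): throw ball1 h=3 -> lands@7:R; in-air after throw: [b2@5:R b1@7:R]
Beat 5 (R): throw ball2 h=3 -> lands@8:L; in-air after throw: [b1@7:R b2@8:L]
Beat 7 (R): throw ball1 h=3 -> lands@10:L; in-air after throw: [b2@8:L b1@10:L]
Beat 8 (L): throw ball2 h=3 -> lands@11:R; in-air after throw: [b1@10:L b2@11:R]
Beat 10 (L): throw ball1 h=3 -> lands@13:R; in-air after throw: [b2@11:R b1@13:R]
Beat 11 (R): throw ball2 h=3 -> lands@14:L; in-air after throw: [b1@13:R b2@14:L]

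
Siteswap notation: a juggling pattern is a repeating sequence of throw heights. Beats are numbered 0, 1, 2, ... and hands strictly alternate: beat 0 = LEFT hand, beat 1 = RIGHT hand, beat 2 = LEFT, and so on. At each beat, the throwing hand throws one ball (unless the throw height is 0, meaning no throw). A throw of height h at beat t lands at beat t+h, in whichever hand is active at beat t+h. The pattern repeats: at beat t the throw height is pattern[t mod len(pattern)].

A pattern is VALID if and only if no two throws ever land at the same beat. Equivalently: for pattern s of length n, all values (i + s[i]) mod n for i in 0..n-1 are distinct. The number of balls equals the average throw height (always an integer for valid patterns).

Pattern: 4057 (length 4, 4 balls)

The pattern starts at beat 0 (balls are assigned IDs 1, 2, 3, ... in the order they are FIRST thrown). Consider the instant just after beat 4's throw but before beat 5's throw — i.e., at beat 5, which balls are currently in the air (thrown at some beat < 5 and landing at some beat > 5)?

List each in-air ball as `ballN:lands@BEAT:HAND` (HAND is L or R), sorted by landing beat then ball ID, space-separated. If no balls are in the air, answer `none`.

Beat 0 (L): throw ball1 h=4 -> lands@4:L; in-air after throw: [b1@4:L]
Beat 2 (L): throw ball2 h=5 -> lands@7:R; in-air after throw: [b1@4:L b2@7:R]
Beat 3 (R): throw ball3 h=7 -> lands@10:L; in-air after throw: [b1@4:L b2@7:R b3@10:L]
Beat 4 (L): throw ball1 h=4 -> lands@8:L; in-air after throw: [b2@7:R b1@8:L b3@10:L]

Answer: ball2:lands@7:R ball1:lands@8:L ball3:lands@10:L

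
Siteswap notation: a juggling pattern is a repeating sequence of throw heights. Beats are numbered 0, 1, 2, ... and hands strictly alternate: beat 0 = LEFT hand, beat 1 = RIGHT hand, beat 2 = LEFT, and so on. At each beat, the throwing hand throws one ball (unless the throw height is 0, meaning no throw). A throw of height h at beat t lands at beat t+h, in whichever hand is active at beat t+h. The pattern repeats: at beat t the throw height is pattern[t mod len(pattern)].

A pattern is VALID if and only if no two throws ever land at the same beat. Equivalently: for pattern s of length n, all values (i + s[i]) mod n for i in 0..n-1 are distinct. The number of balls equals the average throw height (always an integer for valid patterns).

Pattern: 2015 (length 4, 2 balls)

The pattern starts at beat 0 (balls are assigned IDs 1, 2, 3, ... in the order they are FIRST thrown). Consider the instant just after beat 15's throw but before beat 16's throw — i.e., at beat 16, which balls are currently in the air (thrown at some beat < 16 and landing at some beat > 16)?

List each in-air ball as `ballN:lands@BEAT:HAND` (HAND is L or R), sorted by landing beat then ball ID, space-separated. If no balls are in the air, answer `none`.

Beat 0 (L): throw ball1 h=2 -> lands@2:L; in-air after throw: [b1@2:L]
Beat 2 (L): throw ball1 h=1 -> lands@3:R; in-air after throw: [b1@3:R]
Beat 3 (R): throw ball1 h=5 -> lands@8:L; in-air after throw: [b1@8:L]
Beat 4 (L): throw ball2 h=2 -> lands@6:L; in-air after throw: [b2@6:L b1@8:L]
Beat 6 (L): throw ball2 h=1 -> lands@7:R; in-air after throw: [b2@7:R b1@8:L]
Beat 7 (R): throw ball2 h=5 -> lands@12:L; in-air after throw: [b1@8:L b2@12:L]
Beat 8 (L): throw ball1 h=2 -> lands@10:L; in-air after throw: [b1@10:L b2@12:L]
Beat 10 (L): throw ball1 h=1 -> lands@11:R; in-air after throw: [b1@11:R b2@12:L]
Beat 11 (R): throw ball1 h=5 -> lands@16:L; in-air after throw: [b2@12:L b1@16:L]
Beat 12 (L): throw ball2 h=2 -> lands@14:L; in-air after throw: [b2@14:L b1@16:L]
Beat 14 (L): throw ball2 h=1 -> lands@15:R; in-air after throw: [b2@15:R b1@16:L]
Beat 15 (R): throw ball2 h=5 -> lands@20:L; in-air after throw: [b1@16:L b2@20:L]
Beat 16 (L): throw ball1 h=2 -> lands@18:L; in-air after throw: [b1@18:L b2@20:L]

Answer: ball2:lands@20:L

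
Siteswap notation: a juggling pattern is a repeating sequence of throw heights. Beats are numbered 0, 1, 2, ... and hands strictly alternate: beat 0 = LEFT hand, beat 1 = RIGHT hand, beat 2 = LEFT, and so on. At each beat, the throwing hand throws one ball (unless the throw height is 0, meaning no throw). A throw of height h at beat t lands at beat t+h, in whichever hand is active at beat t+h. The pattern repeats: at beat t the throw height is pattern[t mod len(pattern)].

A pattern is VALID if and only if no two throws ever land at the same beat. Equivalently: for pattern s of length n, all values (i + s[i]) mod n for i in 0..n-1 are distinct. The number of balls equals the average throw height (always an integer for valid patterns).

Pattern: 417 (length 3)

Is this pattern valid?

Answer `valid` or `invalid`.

i=0: (i + s[i]) mod n = (0 + 4) mod 3 = 1
i=1: (i + s[i]) mod n = (1 + 1) mod 3 = 2
i=2: (i + s[i]) mod n = (2 + 7) mod 3 = 0
Residues: [1, 2, 0], distinct: True

Answer: valid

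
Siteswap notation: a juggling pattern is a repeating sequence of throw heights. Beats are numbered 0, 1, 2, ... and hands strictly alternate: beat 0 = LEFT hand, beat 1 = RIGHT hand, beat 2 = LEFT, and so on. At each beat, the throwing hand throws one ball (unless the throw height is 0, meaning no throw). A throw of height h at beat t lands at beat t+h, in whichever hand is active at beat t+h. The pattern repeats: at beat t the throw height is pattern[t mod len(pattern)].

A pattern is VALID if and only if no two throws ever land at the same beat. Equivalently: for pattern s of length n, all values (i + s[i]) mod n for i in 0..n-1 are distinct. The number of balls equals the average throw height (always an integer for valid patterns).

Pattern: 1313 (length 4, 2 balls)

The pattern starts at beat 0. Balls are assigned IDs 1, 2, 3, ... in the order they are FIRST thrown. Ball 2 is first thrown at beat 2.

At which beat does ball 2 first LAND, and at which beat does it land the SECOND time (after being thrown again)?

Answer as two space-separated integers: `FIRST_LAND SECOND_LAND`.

Answer: 3 6

Derivation:
Beat 0 (L): throw ball1 h=1 -> lands@1:R; in-air after throw: [b1@1:R]
Beat 1 (R): throw ball1 h=3 -> lands@4:L; in-air after throw: [b1@4:L]
Beat 2 (L): throw ball2 h=1 -> lands@3:R; in-air after throw: [b2@3:R b1@4:L]
Beat 3 (R): throw ball2 h=3 -> lands@6:L; in-air after throw: [b1@4:L b2@6:L]
Beat 4 (L): throw ball1 h=1 -> lands@5:R; in-air after throw: [b1@5:R b2@6:L]
Beat 5 (R): throw ball1 h=3 -> lands@8:L; in-air after throw: [b2@6:L b1@8:L]
Beat 6 (L): throw ball2 h=1 -> lands@7:R; in-air after throw: [b2@7:R b1@8:L]
Ball 2: thrown@2 h=1 -> first land @3; rethrown@3 h=3 -> second land @6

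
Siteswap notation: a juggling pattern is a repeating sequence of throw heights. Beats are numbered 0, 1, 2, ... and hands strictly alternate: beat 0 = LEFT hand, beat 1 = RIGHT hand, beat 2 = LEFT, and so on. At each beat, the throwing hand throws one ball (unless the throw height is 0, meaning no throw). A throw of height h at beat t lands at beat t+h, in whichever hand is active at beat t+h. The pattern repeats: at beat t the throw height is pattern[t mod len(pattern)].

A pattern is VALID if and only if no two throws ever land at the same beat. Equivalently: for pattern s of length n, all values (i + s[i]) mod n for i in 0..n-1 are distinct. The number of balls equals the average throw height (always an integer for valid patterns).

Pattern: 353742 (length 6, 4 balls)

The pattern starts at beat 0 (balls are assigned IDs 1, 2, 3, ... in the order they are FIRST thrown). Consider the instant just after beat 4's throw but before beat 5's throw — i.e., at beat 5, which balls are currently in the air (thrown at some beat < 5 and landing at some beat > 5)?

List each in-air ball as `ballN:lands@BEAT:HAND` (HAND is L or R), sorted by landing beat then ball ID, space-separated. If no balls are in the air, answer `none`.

Beat 0 (L): throw ball1 h=3 -> lands@3:R; in-air after throw: [b1@3:R]
Beat 1 (R): throw ball2 h=5 -> lands@6:L; in-air after throw: [b1@3:R b2@6:L]
Beat 2 (L): throw ball3 h=3 -> lands@5:R; in-air after throw: [b1@3:R b3@5:R b2@6:L]
Beat 3 (R): throw ball1 h=7 -> lands@10:L; in-air after throw: [b3@5:R b2@6:L b1@10:L]
Beat 4 (L): throw ball4 h=4 -> lands@8:L; in-air after throw: [b3@5:R b2@6:L b4@8:L b1@10:L]
Beat 5 (R): throw ball3 h=2 -> lands@7:R; in-air after throw: [b2@6:L b3@7:R b4@8:L b1@10:L]

Answer: ball2:lands@6:L ball4:lands@8:L ball1:lands@10:L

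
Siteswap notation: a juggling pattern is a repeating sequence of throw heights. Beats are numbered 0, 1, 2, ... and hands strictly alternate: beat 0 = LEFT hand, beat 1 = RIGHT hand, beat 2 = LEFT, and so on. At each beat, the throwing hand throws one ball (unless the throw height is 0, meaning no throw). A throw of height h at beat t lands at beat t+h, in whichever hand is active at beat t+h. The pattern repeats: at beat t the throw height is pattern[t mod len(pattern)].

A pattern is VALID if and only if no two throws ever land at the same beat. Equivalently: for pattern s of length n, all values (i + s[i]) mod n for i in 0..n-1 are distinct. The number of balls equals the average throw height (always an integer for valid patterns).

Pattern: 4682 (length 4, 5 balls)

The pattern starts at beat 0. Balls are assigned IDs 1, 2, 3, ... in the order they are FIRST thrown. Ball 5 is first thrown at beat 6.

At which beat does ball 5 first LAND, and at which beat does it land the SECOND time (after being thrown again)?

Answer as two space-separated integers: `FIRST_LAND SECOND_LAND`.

Beat 0 (L): throw ball1 h=4 -> lands@4:L; in-air after throw: [b1@4:L]
Beat 1 (R): throw ball2 h=6 -> lands@7:R; in-air after throw: [b1@4:L b2@7:R]
Beat 2 (L): throw ball3 h=8 -> lands@10:L; in-air after throw: [b1@4:L b2@7:R b3@10:L]
Beat 3 (R): throw ball4 h=2 -> lands@5:R; in-air after throw: [b1@4:L b4@5:R b2@7:R b3@10:L]
Beat 4 (L): throw ball1 h=4 -> lands@8:L; in-air after throw: [b4@5:R b2@7:R b1@8:L b3@10:L]
Beat 5 (R): throw ball4 h=6 -> lands@11:R; in-air after throw: [b2@7:R b1@8:L b3@10:L b4@11:R]
Beat 6 (L): throw ball5 h=8 -> lands@14:L; in-air after throw: [b2@7:R b1@8:L b3@10:L b4@11:R b5@14:L]
Beat 7 (R): throw ball2 h=2 -> lands@9:R; in-air after throw: [b1@8:L b2@9:R b3@10:L b4@11:R b5@14:L]
Beat 8 (L): throw ball1 h=4 -> lands@12:L; in-air after throw: [b2@9:R b3@10:L b4@11:R b1@12:L b5@14:L]
Beat 9 (R): throw ball2 h=6 -> lands@15:R; in-air after throw: [b3@10:L b4@11:R b1@12:L b5@14:L b2@15:R]
Beat 10 (L): throw ball3 h=8 -> lands@18:L; in-air after throw: [b4@11:R b1@12:L b5@14:L b2@15:R b3@18:L]
Beat 11 (R): throw ball4 h=2 -> lands@13:R; in-air after throw: [b1@12:L b4@13:R b5@14:L b2@15:R b3@18:L]
Beat 12 (L): throw ball1 h=4 -> lands@16:L; in-air after throw: [b4@13:R b5@14:L b2@15:R b1@16:L b3@18:L]
Beat 13 (R): throw ball4 h=6 -> lands@19:R; in-air after throw: [b5@14:L b2@15:R b1@16:L b3@18:L b4@19:R]
Beat 14 (L): throw ball5 h=8 -> lands@22:L; in-air after throw: [b2@15:R b1@16:L b3@18:L b4@19:R b5@22:L]
Beat 15 (R): throw ball2 h=2 -> lands@17:R; in-air after throw: [b1@16:L b2@17:R b3@18:L b4@19:R b5@22:L]
Beat 16 (L): throw ball1 h=4 -> lands@20:L; in-air after throw: [b2@17:R b3@18:L b4@19:R b1@20:L b5@22:L]
Beat 17 (R): throw ball2 h=6 -> lands@23:R; in-air after throw: [b3@18:L b4@19:R b1@20:L b5@22:L b2@23:R]
Beat 18 (L): throw ball3 h=8 -> lands@26:L; in-air after throw: [b4@19:R b1@20:L b5@22:L b2@23:R b3@26:L]
Beat 19 (R): throw ball4 h=2 -> lands@21:R; in-air after throw: [b1@20:L b4@21:R b5@22:L b2@23:R b3@26:L]
Beat 20 (L): throw ball1 h=4 -> lands@24:L; in-air after throw: [b4@21:R b5@22:L b2@23:R b1@24:L b3@26:L]
Beat 21 (R): throw ball4 h=6 -> lands@27:R; in-air after throw: [b5@22:L b2@23:R b1@24:L b3@26:L b4@27:R]
Ball 5: thrown@6 h=8 -> first land @14; rethrown@14 h=8 -> second land @22

Answer: 14 22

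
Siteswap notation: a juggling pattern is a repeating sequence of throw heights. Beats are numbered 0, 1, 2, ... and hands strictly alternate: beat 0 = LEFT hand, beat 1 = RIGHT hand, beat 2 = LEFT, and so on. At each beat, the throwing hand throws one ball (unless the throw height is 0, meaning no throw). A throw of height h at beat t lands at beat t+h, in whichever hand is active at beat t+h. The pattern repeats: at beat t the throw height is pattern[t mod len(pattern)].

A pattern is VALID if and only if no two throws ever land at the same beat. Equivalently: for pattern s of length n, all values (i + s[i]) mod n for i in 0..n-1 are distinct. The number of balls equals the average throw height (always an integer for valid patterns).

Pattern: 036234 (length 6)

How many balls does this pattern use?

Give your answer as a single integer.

Pattern = [0, 3, 6, 2, 3, 4], length n = 6
  position 0: throw height = 0, running sum = 0
  position 1: throw height = 3, running sum = 3
  position 2: throw height = 6, running sum = 9
  position 3: throw height = 2, running sum = 11
  position 4: throw height = 3, running sum = 14
  position 5: throw height = 4, running sum = 18
Total sum = 18; balls = sum / n = 18 / 6 = 3

Answer: 3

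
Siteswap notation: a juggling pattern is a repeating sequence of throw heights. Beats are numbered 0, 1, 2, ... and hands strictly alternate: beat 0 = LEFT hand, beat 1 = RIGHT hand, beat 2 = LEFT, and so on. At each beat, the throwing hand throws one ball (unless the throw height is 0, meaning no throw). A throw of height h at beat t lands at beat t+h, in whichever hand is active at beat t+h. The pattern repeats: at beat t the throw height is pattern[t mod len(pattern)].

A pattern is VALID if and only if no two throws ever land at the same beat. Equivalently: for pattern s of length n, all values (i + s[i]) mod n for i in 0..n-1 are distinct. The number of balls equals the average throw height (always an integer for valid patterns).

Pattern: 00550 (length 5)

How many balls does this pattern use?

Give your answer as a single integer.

Pattern = [0, 0, 5, 5, 0], length n = 5
  position 0: throw height = 0, running sum = 0
  position 1: throw height = 0, running sum = 0
  position 2: throw height = 5, running sum = 5
  position 3: throw height = 5, running sum = 10
  position 4: throw height = 0, running sum = 10
Total sum = 10; balls = sum / n = 10 / 5 = 2

Answer: 2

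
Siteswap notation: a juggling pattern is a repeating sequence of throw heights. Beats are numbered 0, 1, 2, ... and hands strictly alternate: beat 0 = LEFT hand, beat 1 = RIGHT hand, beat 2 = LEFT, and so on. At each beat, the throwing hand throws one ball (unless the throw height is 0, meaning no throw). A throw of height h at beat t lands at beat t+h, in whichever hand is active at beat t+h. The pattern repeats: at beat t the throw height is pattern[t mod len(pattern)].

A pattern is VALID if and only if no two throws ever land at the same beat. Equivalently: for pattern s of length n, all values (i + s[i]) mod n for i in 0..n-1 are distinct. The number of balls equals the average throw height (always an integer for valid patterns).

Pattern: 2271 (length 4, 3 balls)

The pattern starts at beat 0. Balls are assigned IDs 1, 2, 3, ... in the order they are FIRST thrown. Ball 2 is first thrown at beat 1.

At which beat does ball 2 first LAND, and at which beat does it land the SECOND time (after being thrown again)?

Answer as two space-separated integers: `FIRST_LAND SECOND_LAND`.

Beat 0 (L): throw ball1 h=2 -> lands@2:L; in-air after throw: [b1@2:L]
Beat 1 (R): throw ball2 h=2 -> lands@3:R; in-air after throw: [b1@2:L b2@3:R]
Beat 2 (L): throw ball1 h=7 -> lands@9:R; in-air after throw: [b2@3:R b1@9:R]
Beat 3 (R): throw ball2 h=1 -> lands@4:L; in-air after throw: [b2@4:L b1@9:R]
Beat 4 (L): throw ball2 h=2 -> lands@6:L; in-air after throw: [b2@6:L b1@9:R]
Ball 2: thrown@1 h=2 -> first land @3; rethrown@3 h=1 -> second land @4

Answer: 3 4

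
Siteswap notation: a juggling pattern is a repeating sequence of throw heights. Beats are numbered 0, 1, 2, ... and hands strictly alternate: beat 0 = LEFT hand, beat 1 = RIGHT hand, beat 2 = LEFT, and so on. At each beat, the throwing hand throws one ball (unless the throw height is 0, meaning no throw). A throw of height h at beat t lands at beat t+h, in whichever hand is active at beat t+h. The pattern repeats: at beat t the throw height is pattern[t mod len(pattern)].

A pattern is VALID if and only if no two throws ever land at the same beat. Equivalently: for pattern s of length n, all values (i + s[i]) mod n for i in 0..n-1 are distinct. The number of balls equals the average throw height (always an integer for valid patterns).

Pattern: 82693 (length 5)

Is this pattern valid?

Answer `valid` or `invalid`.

i=0: (i + s[i]) mod n = (0 + 8) mod 5 = 3
i=1: (i + s[i]) mod n = (1 + 2) mod 5 = 3
i=2: (i + s[i]) mod n = (2 + 6) mod 5 = 3
i=3: (i + s[i]) mod n = (3 + 9) mod 5 = 2
i=4: (i + s[i]) mod n = (4 + 3) mod 5 = 2
Residues: [3, 3, 3, 2, 2], distinct: False

Answer: invalid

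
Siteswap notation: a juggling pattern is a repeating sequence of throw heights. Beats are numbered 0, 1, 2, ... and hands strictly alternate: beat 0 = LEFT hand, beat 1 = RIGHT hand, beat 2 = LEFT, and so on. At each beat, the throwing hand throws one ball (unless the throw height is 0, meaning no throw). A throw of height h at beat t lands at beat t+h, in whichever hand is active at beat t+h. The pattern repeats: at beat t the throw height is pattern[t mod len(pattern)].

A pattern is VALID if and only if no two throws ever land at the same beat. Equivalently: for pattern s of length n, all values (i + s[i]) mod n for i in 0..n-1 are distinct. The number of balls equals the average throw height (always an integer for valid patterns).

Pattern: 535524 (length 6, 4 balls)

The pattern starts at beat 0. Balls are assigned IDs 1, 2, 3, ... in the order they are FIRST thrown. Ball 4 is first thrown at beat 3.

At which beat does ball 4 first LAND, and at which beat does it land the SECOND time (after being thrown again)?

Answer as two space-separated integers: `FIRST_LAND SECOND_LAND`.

Answer: 8 13

Derivation:
Beat 0 (L): throw ball1 h=5 -> lands@5:R; in-air after throw: [b1@5:R]
Beat 1 (R): throw ball2 h=3 -> lands@4:L; in-air after throw: [b2@4:L b1@5:R]
Beat 2 (L): throw ball3 h=5 -> lands@7:R; in-air after throw: [b2@4:L b1@5:R b3@7:R]
Beat 3 (R): throw ball4 h=5 -> lands@8:L; in-air after throw: [b2@4:L b1@5:R b3@7:R b4@8:L]
Beat 4 (L): throw ball2 h=2 -> lands@6:L; in-air after throw: [b1@5:R b2@6:L b3@7:R b4@8:L]
Beat 5 (R): throw ball1 h=4 -> lands@9:R; in-air after throw: [b2@6:L b3@7:R b4@8:L b1@9:R]
Beat 6 (L): throw ball2 h=5 -> lands@11:R; in-air after throw: [b3@7:R b4@8:L b1@9:R b2@11:R]
Beat 7 (R): throw ball3 h=3 -> lands@10:L; in-air after throw: [b4@8:L b1@9:R b3@10:L b2@11:R]
Beat 8 (L): throw ball4 h=5 -> lands@13:R; in-air after throw: [b1@9:R b3@10:L b2@11:R b4@13:R]
Beat 9 (R): throw ball1 h=5 -> lands@14:L; in-air after throw: [b3@10:L b2@11:R b4@13:R b1@14:L]
Beat 10 (L): throw ball3 h=2 -> lands@12:L; in-air after throw: [b2@11:R b3@12:L b4@13:R b1@14:L]
Beat 11 (R): throw ball2 h=4 -> lands@15:R; in-air after throw: [b3@12:L b4@13:R b1@14:L b2@15:R]
Beat 12 (L): throw ball3 h=5 -> lands@17:R; in-air after throw: [b4@13:R b1@14:L b2@15:R b3@17:R]
Beat 13 (R): throw ball4 h=3 -> lands@16:L; in-air after throw: [b1@14:L b2@15:R b4@16:L b3@17:R]
Ball 4: thrown@3 h=5 -> first land @8; rethrown@8 h=5 -> second land @13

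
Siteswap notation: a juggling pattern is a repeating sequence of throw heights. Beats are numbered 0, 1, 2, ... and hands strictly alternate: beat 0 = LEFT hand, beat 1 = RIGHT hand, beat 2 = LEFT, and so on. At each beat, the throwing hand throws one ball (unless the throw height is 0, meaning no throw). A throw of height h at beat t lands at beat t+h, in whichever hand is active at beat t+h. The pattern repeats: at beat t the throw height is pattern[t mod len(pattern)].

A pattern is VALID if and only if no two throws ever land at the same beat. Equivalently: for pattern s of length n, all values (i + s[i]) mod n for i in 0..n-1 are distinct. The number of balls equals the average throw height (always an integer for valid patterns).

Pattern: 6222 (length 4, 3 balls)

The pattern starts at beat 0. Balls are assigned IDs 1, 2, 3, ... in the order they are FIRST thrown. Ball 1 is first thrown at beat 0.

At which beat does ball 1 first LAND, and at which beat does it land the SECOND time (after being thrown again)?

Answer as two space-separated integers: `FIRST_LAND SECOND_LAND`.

Beat 0 (L): throw ball1 h=6 -> lands@6:L; in-air after throw: [b1@6:L]
Beat 1 (R): throw ball2 h=2 -> lands@3:R; in-air after throw: [b2@3:R b1@6:L]
Beat 2 (L): throw ball3 h=2 -> lands@4:L; in-air after throw: [b2@3:R b3@4:L b1@6:L]
Beat 3 (R): throw ball2 h=2 -> lands@5:R; in-air after throw: [b3@4:L b2@5:R b1@6:L]
Beat 4 (L): throw ball3 h=6 -> lands@10:L; in-air after throw: [b2@5:R b1@6:L b3@10:L]
Beat 5 (R): throw ball2 h=2 -> lands@7:R; in-air after throw: [b1@6:L b2@7:R b3@10:L]
Beat 6 (L): throw ball1 h=2 -> lands@8:L; in-air after throw: [b2@7:R b1@8:L b3@10:L]
Beat 7 (R): throw ball2 h=2 -> lands@9:R; in-air after throw: [b1@8:L b2@9:R b3@10:L]
Beat 8 (L): throw ball1 h=6 -> lands@14:L; in-air after throw: [b2@9:R b3@10:L b1@14:L]
Ball 1: thrown@0 h=6 -> first land @6; rethrown@6 h=2 -> second land @8

Answer: 6 8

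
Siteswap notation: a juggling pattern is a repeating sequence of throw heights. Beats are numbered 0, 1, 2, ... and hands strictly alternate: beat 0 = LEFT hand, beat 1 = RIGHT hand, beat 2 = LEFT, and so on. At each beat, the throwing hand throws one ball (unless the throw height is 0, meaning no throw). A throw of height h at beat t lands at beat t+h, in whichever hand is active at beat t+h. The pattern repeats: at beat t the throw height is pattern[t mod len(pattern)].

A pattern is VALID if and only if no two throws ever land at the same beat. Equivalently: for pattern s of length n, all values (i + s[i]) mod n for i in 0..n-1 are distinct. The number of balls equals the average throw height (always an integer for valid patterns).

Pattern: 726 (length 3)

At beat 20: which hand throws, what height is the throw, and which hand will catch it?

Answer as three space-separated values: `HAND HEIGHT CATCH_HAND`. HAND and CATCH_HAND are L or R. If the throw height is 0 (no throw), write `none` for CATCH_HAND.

Beat 20: 20 mod 2 = 0, so hand = L
Throw height = pattern[20 mod 3] = pattern[2] = 6
Lands at beat 20+6=26, 26 mod 2 = 0, so catch hand = L

Answer: L 6 L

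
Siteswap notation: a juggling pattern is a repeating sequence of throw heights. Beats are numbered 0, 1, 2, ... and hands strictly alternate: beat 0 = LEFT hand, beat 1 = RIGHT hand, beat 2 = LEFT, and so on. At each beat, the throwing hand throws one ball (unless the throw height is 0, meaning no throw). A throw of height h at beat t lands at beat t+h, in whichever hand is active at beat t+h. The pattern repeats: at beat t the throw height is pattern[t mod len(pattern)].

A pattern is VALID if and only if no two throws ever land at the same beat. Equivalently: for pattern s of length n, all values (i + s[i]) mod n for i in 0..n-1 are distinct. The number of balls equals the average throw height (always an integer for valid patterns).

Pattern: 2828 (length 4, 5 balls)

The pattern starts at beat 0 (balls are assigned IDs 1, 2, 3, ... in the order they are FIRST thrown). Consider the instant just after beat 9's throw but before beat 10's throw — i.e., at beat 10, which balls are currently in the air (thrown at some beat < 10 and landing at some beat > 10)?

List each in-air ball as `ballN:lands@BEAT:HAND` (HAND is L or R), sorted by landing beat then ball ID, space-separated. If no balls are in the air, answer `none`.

Beat 0 (L): throw ball1 h=2 -> lands@2:L; in-air after throw: [b1@2:L]
Beat 1 (R): throw ball2 h=8 -> lands@9:R; in-air after throw: [b1@2:L b2@9:R]
Beat 2 (L): throw ball1 h=2 -> lands@4:L; in-air after throw: [b1@4:L b2@9:R]
Beat 3 (R): throw ball3 h=8 -> lands@11:R; in-air after throw: [b1@4:L b2@9:R b3@11:R]
Beat 4 (L): throw ball1 h=2 -> lands@6:L; in-air after throw: [b1@6:L b2@9:R b3@11:R]
Beat 5 (R): throw ball4 h=8 -> lands@13:R; in-air after throw: [b1@6:L b2@9:R b3@11:R b4@13:R]
Beat 6 (L): throw ball1 h=2 -> lands@8:L; in-air after throw: [b1@8:L b2@9:R b3@11:R b4@13:R]
Beat 7 (R): throw ball5 h=8 -> lands@15:R; in-air after throw: [b1@8:L b2@9:R b3@11:R b4@13:R b5@15:R]
Beat 8 (L): throw ball1 h=2 -> lands@10:L; in-air after throw: [b2@9:R b1@10:L b3@11:R b4@13:R b5@15:R]
Beat 9 (R): throw ball2 h=8 -> lands@17:R; in-air after throw: [b1@10:L b3@11:R b4@13:R b5@15:R b2@17:R]
Beat 10 (L): throw ball1 h=2 -> lands@12:L; in-air after throw: [b3@11:R b1@12:L b4@13:R b5@15:R b2@17:R]

Answer: ball3:lands@11:R ball4:lands@13:R ball5:lands@15:R ball2:lands@17:R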